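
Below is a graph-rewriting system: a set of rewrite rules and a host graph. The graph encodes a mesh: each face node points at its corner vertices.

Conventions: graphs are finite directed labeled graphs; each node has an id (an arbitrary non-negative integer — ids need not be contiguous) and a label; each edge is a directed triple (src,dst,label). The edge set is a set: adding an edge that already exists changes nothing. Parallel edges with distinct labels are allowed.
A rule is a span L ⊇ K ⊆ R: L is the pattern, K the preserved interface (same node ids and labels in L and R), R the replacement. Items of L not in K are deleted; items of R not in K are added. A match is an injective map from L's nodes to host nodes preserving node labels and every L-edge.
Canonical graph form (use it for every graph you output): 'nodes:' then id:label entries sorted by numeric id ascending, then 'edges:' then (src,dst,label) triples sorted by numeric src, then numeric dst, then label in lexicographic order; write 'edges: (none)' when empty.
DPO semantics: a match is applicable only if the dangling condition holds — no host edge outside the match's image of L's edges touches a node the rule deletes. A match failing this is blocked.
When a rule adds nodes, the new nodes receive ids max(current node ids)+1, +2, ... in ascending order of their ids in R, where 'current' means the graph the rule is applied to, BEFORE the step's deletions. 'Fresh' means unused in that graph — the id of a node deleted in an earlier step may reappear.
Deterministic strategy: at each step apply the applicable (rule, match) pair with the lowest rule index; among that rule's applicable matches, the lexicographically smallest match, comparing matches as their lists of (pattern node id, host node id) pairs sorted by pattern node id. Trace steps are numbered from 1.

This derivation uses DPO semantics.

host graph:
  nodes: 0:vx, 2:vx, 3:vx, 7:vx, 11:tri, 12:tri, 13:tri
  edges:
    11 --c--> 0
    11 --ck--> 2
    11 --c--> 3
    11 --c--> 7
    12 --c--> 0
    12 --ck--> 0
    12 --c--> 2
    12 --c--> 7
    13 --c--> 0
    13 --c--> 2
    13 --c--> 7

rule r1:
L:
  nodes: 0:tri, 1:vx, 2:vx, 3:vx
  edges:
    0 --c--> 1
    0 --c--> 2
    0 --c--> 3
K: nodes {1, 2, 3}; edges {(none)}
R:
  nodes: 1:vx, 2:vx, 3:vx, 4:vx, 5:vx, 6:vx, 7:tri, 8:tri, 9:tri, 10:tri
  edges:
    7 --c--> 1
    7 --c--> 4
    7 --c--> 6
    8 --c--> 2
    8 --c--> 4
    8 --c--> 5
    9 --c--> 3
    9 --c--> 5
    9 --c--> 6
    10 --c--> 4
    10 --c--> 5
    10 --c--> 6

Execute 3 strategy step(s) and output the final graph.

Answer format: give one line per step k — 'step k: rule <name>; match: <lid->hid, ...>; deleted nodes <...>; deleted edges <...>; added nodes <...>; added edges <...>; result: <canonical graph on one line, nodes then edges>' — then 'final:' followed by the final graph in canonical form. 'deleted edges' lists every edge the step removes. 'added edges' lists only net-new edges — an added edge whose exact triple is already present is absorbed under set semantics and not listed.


step 1: rule r1; match: 0->13, 1->0, 2->2, 3->7; deleted nodes 13; deleted edges (13,0,c); (13,2,c); (13,7,c); added nodes 14, 15, 16, 17, 18, 19, 20; added edges (17,0,c); (17,14,c); (17,16,c); (18,2,c); (18,14,c); (18,15,c); (19,7,c); (19,15,c); (19,16,c); (20,14,c); (20,15,c); (20,16,c); result: nodes: 0:vx, 2:vx, 3:vx, 7:vx, 11:tri, 12:tri, 14:vx, 15:vx, 16:vx, 17:tri, 18:tri, 19:tri, 20:tri edges: (11,0,c); (11,2,ck); (11,3,c); (11,7,c); (12,0,c); (12,0,ck); (12,2,c); (12,7,c); (17,0,c); (17,14,c); (17,16,c); (18,2,c); (18,14,c); (18,15,c); (19,7,c); (19,15,c); (19,16,c); (20,14,c); (20,15,c); (20,16,c)
step 2: rule r1; match: 0->17, 1->0, 2->14, 3->16; deleted nodes 17; deleted edges (17,0,c); (17,14,c); (17,16,c); added nodes 21, 22, 23, 24, 25, 26, 27; added edges (24,0,c); (24,21,c); (24,23,c); (25,14,c); (25,21,c); (25,22,c); (26,16,c); (26,22,c); (26,23,c); (27,21,c); (27,22,c); (27,23,c); result: nodes: 0:vx, 2:vx, 3:vx, 7:vx, 11:tri, 12:tri, 14:vx, 15:vx, 16:vx, 18:tri, 19:tri, 20:tri, 21:vx, 22:vx, 23:vx, 24:tri, 25:tri, 26:tri, 27:tri edges: (11,0,c); (11,2,ck); (11,3,c); (11,7,c); (12,0,c); (12,0,ck); (12,2,c); (12,7,c); (18,2,c); (18,14,c); (18,15,c); (19,7,c); (19,15,c); (19,16,c); (20,14,c); (20,15,c); (20,16,c); (24,0,c); (24,21,c); (24,23,c); (25,14,c); (25,21,c); (25,22,c); (26,16,c); (26,22,c); (26,23,c); (27,21,c); (27,22,c); (27,23,c)
step 3: rule r1; match: 0->18, 1->2, 2->14, 3->15; deleted nodes 18; deleted edges (18,2,c); (18,14,c); (18,15,c); added nodes 28, 29, 30, 31, 32, 33, 34; added edges (31,2,c); (31,28,c); (31,30,c); (32,14,c); (32,28,c); (32,29,c); (33,15,c); (33,29,c); (33,30,c); (34,28,c); (34,29,c); (34,30,c); result: nodes: 0:vx, 2:vx, 3:vx, 7:vx, 11:tri, 12:tri, 14:vx, 15:vx, 16:vx, 19:tri, 20:tri, 21:vx, 22:vx, 23:vx, 24:tri, 25:tri, 26:tri, 27:tri, 28:vx, 29:vx, 30:vx, 31:tri, 32:tri, 33:tri, 34:tri edges: (11,0,c); (11,2,ck); (11,3,c); (11,7,c); (12,0,c); (12,0,ck); (12,2,c); (12,7,c); (19,7,c); (19,15,c); (19,16,c); (20,14,c); (20,15,c); (20,16,c); (24,0,c); (24,21,c); (24,23,c); (25,14,c); (25,21,c); (25,22,c); (26,16,c); (26,22,c); (26,23,c); (27,21,c); (27,22,c); (27,23,c); (31,2,c); (31,28,c); (31,30,c); (32,14,c); (32,28,c); (32,29,c); (33,15,c); (33,29,c); (33,30,c); (34,28,c); (34,29,c); (34,30,c)
final:
nodes: 0:vx, 2:vx, 3:vx, 7:vx, 11:tri, 12:tri, 14:vx, 15:vx, 16:vx, 19:tri, 20:tri, 21:vx, 22:vx, 23:vx, 24:tri, 25:tri, 26:tri, 27:tri, 28:vx, 29:vx, 30:vx, 31:tri, 32:tri, 33:tri, 34:tri
edges: (11,0,c); (11,2,ck); (11,3,c); (11,7,c); (12,0,c); (12,0,ck); (12,2,c); (12,7,c); (19,7,c); (19,15,c); (19,16,c); (20,14,c); (20,15,c); (20,16,c); (24,0,c); (24,21,c); (24,23,c); (25,14,c); (25,21,c); (25,22,c); (26,16,c); (26,22,c); (26,23,c); (27,21,c); (27,22,c); (27,23,c); (31,2,c); (31,28,c); (31,30,c); (32,14,c); (32,28,c); (32,29,c); (33,15,c); (33,29,c); (33,30,c); (34,28,c); (34,29,c); (34,30,c)


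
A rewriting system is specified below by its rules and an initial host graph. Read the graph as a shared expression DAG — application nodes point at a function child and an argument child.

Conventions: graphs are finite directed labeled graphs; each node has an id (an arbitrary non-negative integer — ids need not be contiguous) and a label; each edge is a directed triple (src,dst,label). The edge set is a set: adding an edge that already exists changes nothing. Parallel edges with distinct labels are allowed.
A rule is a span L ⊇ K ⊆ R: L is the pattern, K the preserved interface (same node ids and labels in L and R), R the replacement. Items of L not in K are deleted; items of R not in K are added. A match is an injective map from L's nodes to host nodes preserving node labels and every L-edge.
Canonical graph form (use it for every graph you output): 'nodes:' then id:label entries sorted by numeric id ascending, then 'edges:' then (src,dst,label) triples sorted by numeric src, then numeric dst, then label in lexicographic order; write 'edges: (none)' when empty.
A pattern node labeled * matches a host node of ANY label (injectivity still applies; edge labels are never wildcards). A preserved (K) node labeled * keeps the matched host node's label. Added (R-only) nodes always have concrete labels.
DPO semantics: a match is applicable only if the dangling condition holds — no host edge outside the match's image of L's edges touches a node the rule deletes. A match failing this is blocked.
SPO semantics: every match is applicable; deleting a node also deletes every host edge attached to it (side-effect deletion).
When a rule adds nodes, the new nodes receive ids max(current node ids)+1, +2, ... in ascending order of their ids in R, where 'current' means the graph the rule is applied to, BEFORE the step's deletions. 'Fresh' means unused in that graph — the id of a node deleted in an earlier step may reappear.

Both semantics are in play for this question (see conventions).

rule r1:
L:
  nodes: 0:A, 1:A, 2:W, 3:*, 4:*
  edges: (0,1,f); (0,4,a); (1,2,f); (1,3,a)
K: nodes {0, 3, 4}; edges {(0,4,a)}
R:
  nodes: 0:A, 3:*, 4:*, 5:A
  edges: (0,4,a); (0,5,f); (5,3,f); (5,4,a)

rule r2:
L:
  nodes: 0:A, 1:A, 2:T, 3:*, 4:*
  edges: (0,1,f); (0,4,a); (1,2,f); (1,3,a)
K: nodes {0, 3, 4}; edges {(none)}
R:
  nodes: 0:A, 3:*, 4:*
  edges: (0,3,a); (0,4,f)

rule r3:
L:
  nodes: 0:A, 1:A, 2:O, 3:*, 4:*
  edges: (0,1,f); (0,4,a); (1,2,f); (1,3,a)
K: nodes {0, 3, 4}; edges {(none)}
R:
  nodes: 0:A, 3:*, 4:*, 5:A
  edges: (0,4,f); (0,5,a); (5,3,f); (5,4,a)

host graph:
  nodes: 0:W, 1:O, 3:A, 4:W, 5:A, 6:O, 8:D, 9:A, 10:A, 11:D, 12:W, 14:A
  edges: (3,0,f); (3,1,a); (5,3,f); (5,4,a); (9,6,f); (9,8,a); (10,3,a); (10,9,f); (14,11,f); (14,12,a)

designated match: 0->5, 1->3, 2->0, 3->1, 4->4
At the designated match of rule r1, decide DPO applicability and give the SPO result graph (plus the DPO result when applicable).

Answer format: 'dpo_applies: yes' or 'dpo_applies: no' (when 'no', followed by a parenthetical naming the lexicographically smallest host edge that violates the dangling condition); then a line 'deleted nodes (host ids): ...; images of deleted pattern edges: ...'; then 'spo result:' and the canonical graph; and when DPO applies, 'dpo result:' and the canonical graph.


dpo_applies: no
(the rule deletes node 3, which keeps host edge (10,3,a) outside the match image — the dangling condition fails, DPO blocks; SPO proceeds and side-deletes such edges)
deleted nodes (host ids): 0, 3; images of deleted pattern edges: (3,0,f); (3,1,a); (5,3,f)
spo result:
nodes: 1:O, 4:W, 5:A, 6:O, 8:D, 9:A, 10:A, 11:D, 12:W, 14:A, 15:A
edges: (5,4,a); (5,15,f); (9,6,f); (9,8,a); (10,9,f); (14,11,f); (14,12,a); (15,1,f); (15,4,a)


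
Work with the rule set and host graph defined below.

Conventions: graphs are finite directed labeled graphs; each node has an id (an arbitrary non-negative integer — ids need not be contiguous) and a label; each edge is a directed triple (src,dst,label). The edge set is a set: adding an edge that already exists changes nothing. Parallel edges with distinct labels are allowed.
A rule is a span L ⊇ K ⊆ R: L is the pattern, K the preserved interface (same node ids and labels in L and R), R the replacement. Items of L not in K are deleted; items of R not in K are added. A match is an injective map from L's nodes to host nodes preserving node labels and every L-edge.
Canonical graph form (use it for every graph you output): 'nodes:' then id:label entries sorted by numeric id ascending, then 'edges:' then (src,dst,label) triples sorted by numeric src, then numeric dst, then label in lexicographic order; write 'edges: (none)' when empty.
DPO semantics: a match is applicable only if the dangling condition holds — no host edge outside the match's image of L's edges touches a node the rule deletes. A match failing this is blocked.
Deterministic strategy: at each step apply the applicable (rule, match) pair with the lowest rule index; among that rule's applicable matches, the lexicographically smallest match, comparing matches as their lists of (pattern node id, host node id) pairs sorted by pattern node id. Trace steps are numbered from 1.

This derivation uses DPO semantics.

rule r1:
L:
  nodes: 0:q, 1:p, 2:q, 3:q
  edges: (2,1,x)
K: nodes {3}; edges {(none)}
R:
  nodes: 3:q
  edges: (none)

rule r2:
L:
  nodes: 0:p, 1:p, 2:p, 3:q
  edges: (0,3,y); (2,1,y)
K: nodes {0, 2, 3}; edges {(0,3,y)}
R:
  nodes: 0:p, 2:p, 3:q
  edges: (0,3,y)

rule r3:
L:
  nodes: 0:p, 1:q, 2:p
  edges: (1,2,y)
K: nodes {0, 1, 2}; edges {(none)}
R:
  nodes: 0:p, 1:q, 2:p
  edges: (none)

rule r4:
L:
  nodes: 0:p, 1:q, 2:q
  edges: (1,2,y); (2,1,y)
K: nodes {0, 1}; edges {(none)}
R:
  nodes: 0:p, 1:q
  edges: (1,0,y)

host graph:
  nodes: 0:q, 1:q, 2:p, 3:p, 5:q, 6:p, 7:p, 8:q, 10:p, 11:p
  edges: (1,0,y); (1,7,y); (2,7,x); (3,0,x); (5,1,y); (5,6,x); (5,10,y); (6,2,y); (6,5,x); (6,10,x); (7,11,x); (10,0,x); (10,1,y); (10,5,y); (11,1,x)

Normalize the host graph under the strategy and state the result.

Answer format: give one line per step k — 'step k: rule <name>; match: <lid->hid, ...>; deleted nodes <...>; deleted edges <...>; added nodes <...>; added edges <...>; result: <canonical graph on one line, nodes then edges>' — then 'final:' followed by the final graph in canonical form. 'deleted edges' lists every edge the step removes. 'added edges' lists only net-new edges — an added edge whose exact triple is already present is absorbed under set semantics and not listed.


step 1: rule r3; match: 0->2, 1->1, 2->7; deleted nodes (none); deleted edges (1,7,y); added nodes (none); added edges (none); result: nodes: 0:q, 1:q, 2:p, 3:p, 5:q, 6:p, 7:p, 8:q, 10:p, 11:p edges: (1,0,y); (2,7,x); (3,0,x); (5,1,y); (5,6,x); (5,10,y); (6,2,y); (6,5,x); (6,10,x); (7,11,x); (10,0,x); (10,1,y); (10,5,y); (11,1,x)
step 2: rule r3; match: 0->2, 1->5, 2->10; deleted nodes (none); deleted edges (5,10,y); added nodes (none); added edges (none); result: nodes: 0:q, 1:q, 2:p, 3:p, 5:q, 6:p, 7:p, 8:q, 10:p, 11:p edges: (1,0,y); (2,7,x); (3,0,x); (5,1,y); (5,6,x); (6,2,y); (6,5,x); (6,10,x); (7,11,x); (10,0,x); (10,1,y); (10,5,y); (11,1,x)
final:
nodes: 0:q, 1:q, 2:p, 3:p, 5:q, 6:p, 7:p, 8:q, 10:p, 11:p
edges: (1,0,y); (2,7,x); (3,0,x); (5,1,y); (5,6,x); (6,2,y); (6,5,x); (6,10,x); (7,11,x); (10,0,x); (10,1,y); (10,5,y); (11,1,x)


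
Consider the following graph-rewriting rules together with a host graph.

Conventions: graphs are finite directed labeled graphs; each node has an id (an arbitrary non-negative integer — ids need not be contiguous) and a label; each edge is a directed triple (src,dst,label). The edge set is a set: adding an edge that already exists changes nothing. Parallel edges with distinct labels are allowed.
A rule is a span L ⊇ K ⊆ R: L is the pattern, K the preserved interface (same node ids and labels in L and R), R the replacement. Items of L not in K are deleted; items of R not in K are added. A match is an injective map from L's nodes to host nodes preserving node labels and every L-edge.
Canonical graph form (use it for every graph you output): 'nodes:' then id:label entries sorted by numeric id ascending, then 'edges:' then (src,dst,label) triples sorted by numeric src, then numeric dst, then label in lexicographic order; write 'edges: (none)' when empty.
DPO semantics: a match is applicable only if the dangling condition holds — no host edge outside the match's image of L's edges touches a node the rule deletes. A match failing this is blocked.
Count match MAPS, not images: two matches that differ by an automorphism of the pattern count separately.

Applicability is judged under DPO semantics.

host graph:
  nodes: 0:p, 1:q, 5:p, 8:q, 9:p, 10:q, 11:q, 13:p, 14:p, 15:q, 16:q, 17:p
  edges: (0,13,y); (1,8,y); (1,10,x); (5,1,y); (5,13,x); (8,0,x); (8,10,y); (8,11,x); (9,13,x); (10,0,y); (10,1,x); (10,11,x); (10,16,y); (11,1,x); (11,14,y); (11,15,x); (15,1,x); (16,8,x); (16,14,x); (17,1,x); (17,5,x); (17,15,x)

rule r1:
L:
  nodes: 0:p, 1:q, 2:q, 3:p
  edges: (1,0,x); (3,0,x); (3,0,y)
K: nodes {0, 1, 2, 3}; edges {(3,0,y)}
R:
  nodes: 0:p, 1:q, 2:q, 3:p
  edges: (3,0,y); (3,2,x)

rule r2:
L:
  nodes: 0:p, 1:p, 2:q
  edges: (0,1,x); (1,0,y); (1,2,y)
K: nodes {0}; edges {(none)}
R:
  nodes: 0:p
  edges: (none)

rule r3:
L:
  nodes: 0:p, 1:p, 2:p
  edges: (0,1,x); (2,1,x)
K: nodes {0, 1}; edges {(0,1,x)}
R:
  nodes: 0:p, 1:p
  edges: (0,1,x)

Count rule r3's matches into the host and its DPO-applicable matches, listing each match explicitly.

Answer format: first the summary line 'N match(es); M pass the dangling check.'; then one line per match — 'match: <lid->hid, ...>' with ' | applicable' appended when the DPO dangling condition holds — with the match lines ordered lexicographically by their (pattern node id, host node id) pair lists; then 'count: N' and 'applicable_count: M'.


2 match(es); 1 pass the dangling check.
match: 0->5, 1->13, 2->9 | applicable
match: 0->9, 1->13, 2->5
count: 2
applicable_count: 1


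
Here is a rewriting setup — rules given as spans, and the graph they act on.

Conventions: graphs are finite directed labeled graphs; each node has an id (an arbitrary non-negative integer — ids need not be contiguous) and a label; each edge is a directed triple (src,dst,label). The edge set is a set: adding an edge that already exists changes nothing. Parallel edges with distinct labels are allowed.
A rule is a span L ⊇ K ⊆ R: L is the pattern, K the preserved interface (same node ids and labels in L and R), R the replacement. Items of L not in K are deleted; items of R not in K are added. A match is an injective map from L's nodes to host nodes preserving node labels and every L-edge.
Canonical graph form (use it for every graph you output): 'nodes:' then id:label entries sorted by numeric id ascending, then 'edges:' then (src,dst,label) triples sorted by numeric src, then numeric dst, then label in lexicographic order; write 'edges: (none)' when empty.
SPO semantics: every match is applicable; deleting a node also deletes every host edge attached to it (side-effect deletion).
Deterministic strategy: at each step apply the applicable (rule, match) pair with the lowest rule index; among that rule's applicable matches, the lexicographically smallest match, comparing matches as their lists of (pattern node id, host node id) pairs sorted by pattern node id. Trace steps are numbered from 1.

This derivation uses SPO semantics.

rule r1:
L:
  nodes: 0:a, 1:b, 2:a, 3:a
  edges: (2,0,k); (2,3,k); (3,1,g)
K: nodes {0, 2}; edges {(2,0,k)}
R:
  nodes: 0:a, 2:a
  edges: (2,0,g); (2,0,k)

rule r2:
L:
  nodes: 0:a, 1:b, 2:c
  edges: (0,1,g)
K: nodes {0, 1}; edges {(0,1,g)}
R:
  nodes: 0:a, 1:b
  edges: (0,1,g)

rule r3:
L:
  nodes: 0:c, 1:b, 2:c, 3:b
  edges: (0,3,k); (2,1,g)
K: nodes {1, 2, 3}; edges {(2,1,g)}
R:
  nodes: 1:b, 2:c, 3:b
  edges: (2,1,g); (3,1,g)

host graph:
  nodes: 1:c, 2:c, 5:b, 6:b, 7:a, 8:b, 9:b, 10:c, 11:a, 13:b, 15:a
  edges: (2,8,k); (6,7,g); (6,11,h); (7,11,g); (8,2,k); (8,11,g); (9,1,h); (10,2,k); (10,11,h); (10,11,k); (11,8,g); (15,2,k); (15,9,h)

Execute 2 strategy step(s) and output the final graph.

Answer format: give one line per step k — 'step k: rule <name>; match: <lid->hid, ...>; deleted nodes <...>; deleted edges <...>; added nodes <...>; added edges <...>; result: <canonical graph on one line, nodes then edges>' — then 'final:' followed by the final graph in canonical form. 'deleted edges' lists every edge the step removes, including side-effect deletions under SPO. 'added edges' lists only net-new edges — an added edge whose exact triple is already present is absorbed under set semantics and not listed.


step 1: rule r2; match: 0->11, 1->8, 2->1; deleted nodes 1; deleted edges (9,1,h); added nodes (none); added edges (none); result: nodes: 2:c, 5:b, 6:b, 7:a, 8:b, 9:b, 10:c, 11:a, 13:b, 15:a edges: (2,8,k); (6,7,g); (6,11,h); (7,11,g); (8,2,k); (8,11,g); (10,2,k); (10,11,h); (10,11,k); (11,8,g); (15,2,k); (15,9,h)
step 2: rule r2; match: 0->11, 1->8, 2->2; deleted nodes 2; deleted edges (2,8,k); (8,2,k); (10,2,k); (15,2,k); added nodes (none); added edges (none); result: nodes: 5:b, 6:b, 7:a, 8:b, 9:b, 10:c, 11:a, 13:b, 15:a edges: (6,7,g); (6,11,h); (7,11,g); (8,11,g); (10,11,h); (10,11,k); (11,8,g); (15,9,h)
final:
nodes: 5:b, 6:b, 7:a, 8:b, 9:b, 10:c, 11:a, 13:b, 15:a
edges: (6,7,g); (6,11,h); (7,11,g); (8,11,g); (10,11,h); (10,11,k); (11,8,g); (15,9,h)


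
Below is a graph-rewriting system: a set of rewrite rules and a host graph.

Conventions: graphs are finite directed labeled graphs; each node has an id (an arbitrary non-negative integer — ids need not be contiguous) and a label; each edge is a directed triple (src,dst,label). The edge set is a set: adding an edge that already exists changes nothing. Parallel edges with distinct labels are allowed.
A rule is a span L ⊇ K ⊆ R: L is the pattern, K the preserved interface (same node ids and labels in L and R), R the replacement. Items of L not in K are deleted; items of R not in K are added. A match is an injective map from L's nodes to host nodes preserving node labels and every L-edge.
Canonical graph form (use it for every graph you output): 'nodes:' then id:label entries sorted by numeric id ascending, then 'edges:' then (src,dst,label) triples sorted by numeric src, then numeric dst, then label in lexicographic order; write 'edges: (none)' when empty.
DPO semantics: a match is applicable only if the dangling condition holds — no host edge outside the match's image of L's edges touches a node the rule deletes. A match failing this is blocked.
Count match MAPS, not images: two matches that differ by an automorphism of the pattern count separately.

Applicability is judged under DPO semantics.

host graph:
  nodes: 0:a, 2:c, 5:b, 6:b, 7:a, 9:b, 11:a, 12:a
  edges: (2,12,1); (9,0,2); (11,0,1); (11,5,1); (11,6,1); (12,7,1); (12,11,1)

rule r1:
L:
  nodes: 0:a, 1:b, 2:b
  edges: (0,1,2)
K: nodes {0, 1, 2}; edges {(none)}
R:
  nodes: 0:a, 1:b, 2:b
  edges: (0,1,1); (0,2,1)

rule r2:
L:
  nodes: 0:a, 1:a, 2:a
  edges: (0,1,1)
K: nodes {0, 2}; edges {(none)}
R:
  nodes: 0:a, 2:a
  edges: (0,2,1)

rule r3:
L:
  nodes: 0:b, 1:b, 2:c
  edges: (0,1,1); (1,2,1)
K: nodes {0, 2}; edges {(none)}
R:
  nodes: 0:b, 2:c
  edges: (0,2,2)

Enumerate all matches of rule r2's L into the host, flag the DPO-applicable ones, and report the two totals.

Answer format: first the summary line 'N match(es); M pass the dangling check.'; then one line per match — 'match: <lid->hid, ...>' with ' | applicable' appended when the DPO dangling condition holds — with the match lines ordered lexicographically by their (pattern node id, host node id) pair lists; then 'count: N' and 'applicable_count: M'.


6 match(es); 2 pass the dangling check.
match: 0->11, 1->0, 2->7
match: 0->11, 1->0, 2->12
match: 0->12, 1->7, 2->0 | applicable
match: 0->12, 1->7, 2->11 | applicable
match: 0->12, 1->11, 2->0
match: 0->12, 1->11, 2->7
count: 6
applicable_count: 2


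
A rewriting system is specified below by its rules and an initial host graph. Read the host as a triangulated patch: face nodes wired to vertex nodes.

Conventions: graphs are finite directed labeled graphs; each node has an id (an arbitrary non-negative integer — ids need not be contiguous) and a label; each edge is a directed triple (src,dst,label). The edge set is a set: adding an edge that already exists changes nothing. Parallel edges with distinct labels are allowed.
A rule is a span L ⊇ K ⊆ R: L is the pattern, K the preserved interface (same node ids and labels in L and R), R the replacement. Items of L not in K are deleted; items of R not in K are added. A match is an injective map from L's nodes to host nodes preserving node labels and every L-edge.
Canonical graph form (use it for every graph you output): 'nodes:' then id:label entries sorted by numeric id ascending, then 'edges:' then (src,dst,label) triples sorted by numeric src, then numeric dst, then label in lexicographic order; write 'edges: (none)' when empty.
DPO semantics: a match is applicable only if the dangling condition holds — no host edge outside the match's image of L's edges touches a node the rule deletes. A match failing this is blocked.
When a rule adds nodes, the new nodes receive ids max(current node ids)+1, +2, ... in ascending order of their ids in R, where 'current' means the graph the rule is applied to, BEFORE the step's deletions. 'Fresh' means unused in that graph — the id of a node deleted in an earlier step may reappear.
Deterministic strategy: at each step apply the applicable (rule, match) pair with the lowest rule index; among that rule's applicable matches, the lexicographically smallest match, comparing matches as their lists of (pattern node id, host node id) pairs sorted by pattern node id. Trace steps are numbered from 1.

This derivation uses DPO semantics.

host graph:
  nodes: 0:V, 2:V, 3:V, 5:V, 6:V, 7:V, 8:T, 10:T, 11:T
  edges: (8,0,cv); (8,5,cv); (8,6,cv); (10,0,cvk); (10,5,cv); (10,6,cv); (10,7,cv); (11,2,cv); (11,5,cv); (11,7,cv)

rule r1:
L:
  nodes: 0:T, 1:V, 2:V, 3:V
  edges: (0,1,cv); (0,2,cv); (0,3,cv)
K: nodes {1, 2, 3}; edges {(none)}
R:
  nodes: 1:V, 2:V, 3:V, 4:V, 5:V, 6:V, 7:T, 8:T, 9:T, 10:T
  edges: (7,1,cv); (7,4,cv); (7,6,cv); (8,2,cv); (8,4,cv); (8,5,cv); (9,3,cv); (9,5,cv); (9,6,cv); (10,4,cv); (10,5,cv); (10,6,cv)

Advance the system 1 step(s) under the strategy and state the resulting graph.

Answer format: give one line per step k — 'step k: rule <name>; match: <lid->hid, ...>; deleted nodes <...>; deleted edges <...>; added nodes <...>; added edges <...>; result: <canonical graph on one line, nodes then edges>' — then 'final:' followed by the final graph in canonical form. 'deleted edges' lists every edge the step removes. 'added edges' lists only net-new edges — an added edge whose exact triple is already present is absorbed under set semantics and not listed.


step 1: rule r1; match: 0->8, 1->0, 2->5, 3->6; deleted nodes 8; deleted edges (8,0,cv); (8,5,cv); (8,6,cv); added nodes 12, 13, 14, 15, 16, 17, 18; added edges (15,0,cv); (15,12,cv); (15,14,cv); (16,5,cv); (16,12,cv); (16,13,cv); (17,6,cv); (17,13,cv); (17,14,cv); (18,12,cv); (18,13,cv); (18,14,cv); result: nodes: 0:V, 2:V, 3:V, 5:V, 6:V, 7:V, 10:T, 11:T, 12:V, 13:V, 14:V, 15:T, 16:T, 17:T, 18:T edges: (10,0,cvk); (10,5,cv); (10,6,cv); (10,7,cv); (11,2,cv); (11,5,cv); (11,7,cv); (15,0,cv); (15,12,cv); (15,14,cv); (16,5,cv); (16,12,cv); (16,13,cv); (17,6,cv); (17,13,cv); (17,14,cv); (18,12,cv); (18,13,cv); (18,14,cv)
final:
nodes: 0:V, 2:V, 3:V, 5:V, 6:V, 7:V, 10:T, 11:T, 12:V, 13:V, 14:V, 15:T, 16:T, 17:T, 18:T
edges: (10,0,cvk); (10,5,cv); (10,6,cv); (10,7,cv); (11,2,cv); (11,5,cv); (11,7,cv); (15,0,cv); (15,12,cv); (15,14,cv); (16,5,cv); (16,12,cv); (16,13,cv); (17,6,cv); (17,13,cv); (17,14,cv); (18,12,cv); (18,13,cv); (18,14,cv)


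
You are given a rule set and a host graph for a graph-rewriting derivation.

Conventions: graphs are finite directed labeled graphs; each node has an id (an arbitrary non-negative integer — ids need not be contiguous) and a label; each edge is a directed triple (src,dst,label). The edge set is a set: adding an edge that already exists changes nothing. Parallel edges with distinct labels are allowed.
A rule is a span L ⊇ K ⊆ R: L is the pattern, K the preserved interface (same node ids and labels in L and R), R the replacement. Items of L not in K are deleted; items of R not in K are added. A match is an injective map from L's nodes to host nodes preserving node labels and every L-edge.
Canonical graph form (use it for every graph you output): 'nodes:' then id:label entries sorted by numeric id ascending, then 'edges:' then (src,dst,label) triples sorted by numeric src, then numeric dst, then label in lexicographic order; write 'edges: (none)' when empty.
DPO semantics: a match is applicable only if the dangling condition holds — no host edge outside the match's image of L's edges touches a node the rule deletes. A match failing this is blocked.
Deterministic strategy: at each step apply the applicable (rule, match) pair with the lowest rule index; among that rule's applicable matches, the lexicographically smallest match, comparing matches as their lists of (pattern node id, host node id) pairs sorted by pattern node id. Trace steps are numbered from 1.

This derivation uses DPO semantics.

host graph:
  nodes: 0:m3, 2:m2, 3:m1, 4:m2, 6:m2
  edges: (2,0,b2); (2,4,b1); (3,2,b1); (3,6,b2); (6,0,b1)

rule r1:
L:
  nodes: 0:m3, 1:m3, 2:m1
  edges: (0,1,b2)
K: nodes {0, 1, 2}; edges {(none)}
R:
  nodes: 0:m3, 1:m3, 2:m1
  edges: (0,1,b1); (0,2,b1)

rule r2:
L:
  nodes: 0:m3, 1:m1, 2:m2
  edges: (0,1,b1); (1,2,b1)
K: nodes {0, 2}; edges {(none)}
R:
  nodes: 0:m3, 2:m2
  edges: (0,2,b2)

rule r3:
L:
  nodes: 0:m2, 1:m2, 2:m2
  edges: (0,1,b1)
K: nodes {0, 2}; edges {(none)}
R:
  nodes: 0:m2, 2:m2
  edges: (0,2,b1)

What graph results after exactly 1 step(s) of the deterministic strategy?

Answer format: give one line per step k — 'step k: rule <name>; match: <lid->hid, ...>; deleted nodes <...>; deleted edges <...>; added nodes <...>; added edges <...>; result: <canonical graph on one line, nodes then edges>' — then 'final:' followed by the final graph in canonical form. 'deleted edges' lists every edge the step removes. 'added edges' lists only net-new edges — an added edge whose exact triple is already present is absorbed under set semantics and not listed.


step 1: rule r3; match: 0->2, 1->4, 2->6; deleted nodes 4; deleted edges (2,4,b1); added nodes (none); added edges (2,6,b1); result: nodes: 0:m3, 2:m2, 3:m1, 6:m2 edges: (2,0,b2); (2,6,b1); (3,2,b1); (3,6,b2); (6,0,b1)
final:
nodes: 0:m3, 2:m2, 3:m1, 6:m2
edges: (2,0,b2); (2,6,b1); (3,2,b1); (3,6,b2); (6,0,b1)


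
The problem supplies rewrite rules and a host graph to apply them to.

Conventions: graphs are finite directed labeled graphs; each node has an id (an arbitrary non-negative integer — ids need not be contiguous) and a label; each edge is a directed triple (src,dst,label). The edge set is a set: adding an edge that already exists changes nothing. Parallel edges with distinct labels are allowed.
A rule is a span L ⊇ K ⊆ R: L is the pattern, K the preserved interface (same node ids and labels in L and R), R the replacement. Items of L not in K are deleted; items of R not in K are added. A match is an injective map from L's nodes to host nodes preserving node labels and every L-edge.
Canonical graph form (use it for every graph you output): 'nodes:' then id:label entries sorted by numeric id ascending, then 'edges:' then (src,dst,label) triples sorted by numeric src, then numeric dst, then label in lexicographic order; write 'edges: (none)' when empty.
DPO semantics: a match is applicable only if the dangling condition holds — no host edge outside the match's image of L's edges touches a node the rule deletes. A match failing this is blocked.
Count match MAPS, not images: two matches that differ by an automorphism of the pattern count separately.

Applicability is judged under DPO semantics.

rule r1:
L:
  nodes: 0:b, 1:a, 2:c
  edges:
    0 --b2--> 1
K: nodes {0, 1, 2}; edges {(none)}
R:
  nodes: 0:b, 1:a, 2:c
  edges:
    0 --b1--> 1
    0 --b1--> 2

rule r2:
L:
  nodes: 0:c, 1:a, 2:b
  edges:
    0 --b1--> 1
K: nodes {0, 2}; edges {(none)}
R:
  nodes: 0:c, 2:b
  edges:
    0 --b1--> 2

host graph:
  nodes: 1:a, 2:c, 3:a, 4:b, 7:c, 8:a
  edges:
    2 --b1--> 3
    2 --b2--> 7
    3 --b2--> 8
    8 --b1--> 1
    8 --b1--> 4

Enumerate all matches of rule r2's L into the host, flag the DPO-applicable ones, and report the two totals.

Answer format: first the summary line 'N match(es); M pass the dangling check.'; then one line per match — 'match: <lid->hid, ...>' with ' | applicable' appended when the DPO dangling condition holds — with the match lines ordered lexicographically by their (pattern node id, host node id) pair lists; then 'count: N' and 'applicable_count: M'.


1 match(es); 0 pass the dangling check.
match: 0->2, 1->3, 2->4
count: 1
applicable_count: 0


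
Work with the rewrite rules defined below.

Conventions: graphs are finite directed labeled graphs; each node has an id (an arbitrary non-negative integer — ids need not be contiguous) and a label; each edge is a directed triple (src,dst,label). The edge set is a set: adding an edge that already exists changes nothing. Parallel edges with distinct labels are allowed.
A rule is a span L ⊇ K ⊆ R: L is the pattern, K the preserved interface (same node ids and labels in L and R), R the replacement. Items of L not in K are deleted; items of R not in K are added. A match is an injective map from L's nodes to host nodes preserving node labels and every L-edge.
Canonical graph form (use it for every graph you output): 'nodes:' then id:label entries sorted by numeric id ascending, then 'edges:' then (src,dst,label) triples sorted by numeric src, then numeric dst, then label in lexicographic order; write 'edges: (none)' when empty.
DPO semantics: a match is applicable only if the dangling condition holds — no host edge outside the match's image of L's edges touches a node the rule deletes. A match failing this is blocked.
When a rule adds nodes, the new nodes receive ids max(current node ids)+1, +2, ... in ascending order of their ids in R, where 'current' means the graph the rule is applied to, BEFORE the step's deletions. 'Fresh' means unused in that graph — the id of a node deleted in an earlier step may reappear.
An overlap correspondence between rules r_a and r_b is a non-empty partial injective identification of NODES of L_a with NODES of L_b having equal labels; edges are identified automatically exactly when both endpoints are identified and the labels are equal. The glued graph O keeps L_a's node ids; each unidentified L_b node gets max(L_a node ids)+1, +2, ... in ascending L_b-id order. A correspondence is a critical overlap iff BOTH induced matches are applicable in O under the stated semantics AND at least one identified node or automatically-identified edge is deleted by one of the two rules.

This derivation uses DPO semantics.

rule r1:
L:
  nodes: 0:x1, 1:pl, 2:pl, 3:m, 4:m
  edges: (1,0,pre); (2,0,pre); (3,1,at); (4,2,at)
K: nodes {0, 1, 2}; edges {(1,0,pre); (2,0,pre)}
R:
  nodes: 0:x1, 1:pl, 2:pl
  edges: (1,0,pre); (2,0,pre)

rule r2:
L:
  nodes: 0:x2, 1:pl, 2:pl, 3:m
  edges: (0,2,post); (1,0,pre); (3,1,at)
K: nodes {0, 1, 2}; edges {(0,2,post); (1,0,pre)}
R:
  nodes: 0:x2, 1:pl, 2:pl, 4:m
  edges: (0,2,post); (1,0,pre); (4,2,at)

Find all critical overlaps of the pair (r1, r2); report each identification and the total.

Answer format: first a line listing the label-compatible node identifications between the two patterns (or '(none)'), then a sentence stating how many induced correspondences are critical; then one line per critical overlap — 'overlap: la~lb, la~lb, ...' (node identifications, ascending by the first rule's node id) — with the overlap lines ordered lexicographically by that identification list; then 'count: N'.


label-compatible node identifications between L(r1) and L(r2): 1~1, 1~2, 2~1, 2~2, 3~3, 4~3
4 of the induced correspondences are critical overlaps of r1 and r2.
overlap: 1~1, 2~2, 3~3
overlap: 1~1, 3~3
overlap: 1~2, 2~1, 4~3
overlap: 2~1, 4~3
count: 4


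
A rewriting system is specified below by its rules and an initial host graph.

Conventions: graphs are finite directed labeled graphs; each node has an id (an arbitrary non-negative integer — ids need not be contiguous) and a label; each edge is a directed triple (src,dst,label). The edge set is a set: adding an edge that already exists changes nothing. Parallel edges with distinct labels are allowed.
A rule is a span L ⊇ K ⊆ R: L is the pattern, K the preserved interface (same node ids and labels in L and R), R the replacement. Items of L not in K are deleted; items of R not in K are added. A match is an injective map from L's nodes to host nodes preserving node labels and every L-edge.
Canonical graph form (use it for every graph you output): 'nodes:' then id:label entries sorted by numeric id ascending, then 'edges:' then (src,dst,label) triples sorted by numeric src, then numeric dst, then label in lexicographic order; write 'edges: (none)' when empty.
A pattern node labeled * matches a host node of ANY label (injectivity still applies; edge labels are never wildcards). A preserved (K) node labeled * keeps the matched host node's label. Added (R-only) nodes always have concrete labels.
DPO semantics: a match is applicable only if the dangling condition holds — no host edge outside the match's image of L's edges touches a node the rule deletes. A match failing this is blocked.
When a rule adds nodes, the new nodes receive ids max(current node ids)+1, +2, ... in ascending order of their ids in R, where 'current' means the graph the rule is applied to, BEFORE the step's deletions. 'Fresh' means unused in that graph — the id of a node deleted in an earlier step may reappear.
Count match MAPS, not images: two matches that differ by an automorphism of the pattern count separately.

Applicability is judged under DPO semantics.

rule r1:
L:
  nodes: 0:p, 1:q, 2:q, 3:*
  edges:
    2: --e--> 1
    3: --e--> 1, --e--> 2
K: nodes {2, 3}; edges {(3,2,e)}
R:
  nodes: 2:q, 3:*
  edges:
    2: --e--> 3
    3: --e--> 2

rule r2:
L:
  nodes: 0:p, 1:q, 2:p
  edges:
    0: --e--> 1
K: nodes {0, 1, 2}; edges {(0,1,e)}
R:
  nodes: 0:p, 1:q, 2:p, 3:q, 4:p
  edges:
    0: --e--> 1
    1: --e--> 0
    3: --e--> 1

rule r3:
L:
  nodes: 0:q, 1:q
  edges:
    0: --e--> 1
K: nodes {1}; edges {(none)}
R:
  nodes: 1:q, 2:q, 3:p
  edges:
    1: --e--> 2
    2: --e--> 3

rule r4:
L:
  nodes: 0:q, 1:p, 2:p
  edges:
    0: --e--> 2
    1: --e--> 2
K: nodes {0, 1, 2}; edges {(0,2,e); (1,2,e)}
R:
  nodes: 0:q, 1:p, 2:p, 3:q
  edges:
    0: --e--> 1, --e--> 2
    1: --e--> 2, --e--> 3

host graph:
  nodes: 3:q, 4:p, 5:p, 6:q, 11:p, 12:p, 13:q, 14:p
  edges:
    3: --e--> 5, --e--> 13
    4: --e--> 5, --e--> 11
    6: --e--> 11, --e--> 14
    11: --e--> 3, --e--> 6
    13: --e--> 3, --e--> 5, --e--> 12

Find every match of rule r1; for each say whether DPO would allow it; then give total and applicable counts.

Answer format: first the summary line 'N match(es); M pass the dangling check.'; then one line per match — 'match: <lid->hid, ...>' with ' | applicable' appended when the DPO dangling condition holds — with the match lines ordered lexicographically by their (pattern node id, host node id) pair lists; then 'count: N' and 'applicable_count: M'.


0 match(es); 0 pass the dangling check.
count: 0
applicable_count: 0


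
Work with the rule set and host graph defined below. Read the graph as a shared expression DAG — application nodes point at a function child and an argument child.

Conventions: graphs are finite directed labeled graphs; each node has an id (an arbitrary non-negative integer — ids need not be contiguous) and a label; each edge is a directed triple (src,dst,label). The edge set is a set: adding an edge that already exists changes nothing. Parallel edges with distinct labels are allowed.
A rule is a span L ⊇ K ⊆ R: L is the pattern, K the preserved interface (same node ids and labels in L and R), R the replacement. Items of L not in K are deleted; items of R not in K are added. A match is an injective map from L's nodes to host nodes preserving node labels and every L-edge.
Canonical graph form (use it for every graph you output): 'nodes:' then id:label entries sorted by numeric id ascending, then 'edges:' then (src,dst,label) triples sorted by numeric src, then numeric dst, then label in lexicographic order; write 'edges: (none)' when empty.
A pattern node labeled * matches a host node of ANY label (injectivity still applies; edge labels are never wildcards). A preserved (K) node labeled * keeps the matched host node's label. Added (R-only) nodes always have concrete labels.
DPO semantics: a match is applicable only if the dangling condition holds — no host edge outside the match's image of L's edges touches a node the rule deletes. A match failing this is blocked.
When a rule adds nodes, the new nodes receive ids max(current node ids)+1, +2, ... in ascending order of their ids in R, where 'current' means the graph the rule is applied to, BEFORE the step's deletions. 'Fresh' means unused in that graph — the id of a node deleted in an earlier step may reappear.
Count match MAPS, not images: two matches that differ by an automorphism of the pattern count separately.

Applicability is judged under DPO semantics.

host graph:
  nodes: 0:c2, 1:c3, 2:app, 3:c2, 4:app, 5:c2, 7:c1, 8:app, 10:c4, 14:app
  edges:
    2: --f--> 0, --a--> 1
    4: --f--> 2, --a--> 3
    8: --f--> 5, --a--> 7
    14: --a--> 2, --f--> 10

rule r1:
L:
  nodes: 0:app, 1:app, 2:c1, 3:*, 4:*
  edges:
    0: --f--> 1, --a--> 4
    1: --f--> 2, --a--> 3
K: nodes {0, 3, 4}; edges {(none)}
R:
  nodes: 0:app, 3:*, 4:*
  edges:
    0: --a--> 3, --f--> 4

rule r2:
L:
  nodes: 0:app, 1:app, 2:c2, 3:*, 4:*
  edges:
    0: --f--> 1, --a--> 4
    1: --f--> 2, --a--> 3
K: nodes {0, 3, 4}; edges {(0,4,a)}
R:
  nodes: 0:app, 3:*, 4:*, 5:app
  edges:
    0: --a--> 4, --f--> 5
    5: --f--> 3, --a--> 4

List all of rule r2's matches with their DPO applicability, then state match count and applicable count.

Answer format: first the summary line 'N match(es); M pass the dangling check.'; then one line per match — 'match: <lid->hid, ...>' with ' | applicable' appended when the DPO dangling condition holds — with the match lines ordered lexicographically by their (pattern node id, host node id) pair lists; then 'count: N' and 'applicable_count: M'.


1 match(es); 0 pass the dangling check.
match: 0->4, 1->2, 2->0, 3->1, 4->3
count: 1
applicable_count: 0
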